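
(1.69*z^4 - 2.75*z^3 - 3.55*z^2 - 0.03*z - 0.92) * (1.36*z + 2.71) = 2.2984*z^5 + 0.839899999999999*z^4 - 12.2805*z^3 - 9.6613*z^2 - 1.3325*z - 2.4932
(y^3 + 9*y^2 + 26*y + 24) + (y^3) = 2*y^3 + 9*y^2 + 26*y + 24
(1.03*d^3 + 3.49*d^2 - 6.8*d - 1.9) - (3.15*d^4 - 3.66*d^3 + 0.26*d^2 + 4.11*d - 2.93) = -3.15*d^4 + 4.69*d^3 + 3.23*d^2 - 10.91*d + 1.03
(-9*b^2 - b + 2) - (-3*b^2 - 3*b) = -6*b^2 + 2*b + 2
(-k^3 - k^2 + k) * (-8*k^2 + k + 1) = 8*k^5 + 7*k^4 - 10*k^3 + k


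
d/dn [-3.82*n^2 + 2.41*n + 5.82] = 2.41 - 7.64*n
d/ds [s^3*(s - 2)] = s^2*(4*s - 6)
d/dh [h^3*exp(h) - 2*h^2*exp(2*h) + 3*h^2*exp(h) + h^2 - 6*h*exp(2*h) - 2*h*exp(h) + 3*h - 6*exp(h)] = h^3*exp(h) - 4*h^2*exp(2*h) + 6*h^2*exp(h) - 16*h*exp(2*h) + 4*h*exp(h) + 2*h - 6*exp(2*h) - 8*exp(h) + 3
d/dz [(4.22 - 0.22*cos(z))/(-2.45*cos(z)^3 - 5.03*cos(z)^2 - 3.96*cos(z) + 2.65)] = (1.078*cos(z)^3 - 29.9104*cos(z)^2 - 42.4532*cos(z) - 16.1282)*sin(z)/(6.0025*cos(z)^6 + 24.647*cos(z)^5 + 44.7049*cos(z)^4 + 26.8526*cos(z)^3 - 10.9774*cos(z)^2 - 20.988*cos(z) + 7.0225)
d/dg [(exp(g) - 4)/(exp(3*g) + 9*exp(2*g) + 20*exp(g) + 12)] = (-(exp(g) - 4)*(3*exp(2*g) + 18*exp(g) + 20) + exp(3*g) + 9*exp(2*g) + 20*exp(g) + 12)*exp(g)/(exp(3*g) + 9*exp(2*g) + 20*exp(g) + 12)^2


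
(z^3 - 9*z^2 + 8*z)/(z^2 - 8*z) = z - 1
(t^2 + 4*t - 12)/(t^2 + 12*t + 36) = (t - 2)/(t + 6)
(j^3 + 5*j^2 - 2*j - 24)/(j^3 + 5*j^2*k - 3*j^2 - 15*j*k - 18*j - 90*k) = (j^2 + 2*j - 8)/(j^2 + 5*j*k - 6*j - 30*k)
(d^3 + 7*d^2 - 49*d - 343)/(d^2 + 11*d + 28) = (d^2 - 49)/(d + 4)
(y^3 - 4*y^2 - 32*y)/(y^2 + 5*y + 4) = y*(y - 8)/(y + 1)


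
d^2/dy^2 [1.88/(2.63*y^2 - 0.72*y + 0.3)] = (-26.007544*y^2 + 7.119936*y + 1.88*(5.26*y - 0.72)*(10.52*y - 1.44) - 2.96664)/(2.63*y^2 - 0.72*y + 0.3)^3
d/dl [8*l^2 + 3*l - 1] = 16*l + 3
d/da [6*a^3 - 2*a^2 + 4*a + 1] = 18*a^2 - 4*a + 4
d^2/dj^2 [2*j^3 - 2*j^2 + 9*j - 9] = 12*j - 4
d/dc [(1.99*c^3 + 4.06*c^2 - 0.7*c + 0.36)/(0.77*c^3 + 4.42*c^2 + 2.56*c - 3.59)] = (5.6696*c^4 + 11.2668*c^3 - 8.7763*c^2 - 32.3332*c + 1.5914)/(0.5929*c^6 + 6.8068*c^5 + 23.4788*c^4 + 17.1018*c^3 - 25.182*c^2 - 18.3808*c + 12.8881)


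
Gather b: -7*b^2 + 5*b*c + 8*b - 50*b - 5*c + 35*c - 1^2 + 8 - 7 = -7*b^2 + b*(5*c - 42) + 30*c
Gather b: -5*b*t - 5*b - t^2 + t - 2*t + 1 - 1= b*(-5*t - 5) - t^2 - t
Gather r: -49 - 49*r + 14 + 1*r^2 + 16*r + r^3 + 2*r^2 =r^3 + 3*r^2 - 33*r - 35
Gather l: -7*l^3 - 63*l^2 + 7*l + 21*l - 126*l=-7*l^3 - 63*l^2 - 98*l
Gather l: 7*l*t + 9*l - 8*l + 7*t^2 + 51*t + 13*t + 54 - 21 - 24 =l*(7*t + 1) + 7*t^2 + 64*t + 9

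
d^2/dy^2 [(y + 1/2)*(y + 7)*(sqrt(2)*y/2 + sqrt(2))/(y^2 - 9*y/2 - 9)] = sqrt(2)*(724*y^3 + 3192*y^2 + 5184*y + 1800)/(8*y^6 - 108*y^5 + 270*y^4 + 1215*y^3 - 2430*y^2 - 8748*y - 5832)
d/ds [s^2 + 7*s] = 2*s + 7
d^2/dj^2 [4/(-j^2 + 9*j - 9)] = 8*(j^2 - 9*j - (2*j - 9)^2 + 9)/(j^2 - 9*j + 9)^3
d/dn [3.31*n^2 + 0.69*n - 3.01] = 6.62*n + 0.69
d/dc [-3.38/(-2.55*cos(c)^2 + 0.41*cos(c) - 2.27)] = (17.238*cos(c) - 1.3858)*sin(c)/(2.55*cos(c)^2 - 0.41*cos(c) + 2.27)^2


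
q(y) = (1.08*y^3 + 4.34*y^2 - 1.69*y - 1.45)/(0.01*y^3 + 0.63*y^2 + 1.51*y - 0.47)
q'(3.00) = 1.92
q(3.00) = 6.17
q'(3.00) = 1.92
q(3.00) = 6.17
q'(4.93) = 1.65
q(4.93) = 9.59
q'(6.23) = 1.55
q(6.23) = 11.66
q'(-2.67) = 555.58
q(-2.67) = -66.94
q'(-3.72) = 10.87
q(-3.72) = 4.39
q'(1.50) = 2.63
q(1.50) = 2.90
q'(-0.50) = 4.62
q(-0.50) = -0.32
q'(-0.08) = 9.30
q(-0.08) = 2.19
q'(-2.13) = 19.76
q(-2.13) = -12.33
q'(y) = (-0.03*y^2 - 1.26*y - 1.51)*(1.08*y^3 + 4.34*y^2 - 1.69*y - 1.45)/(0.01*y^3 + 0.63*y^2 + 1.51*y - 0.47)^2 + (3.24*y^2 + 8.68*y - 1.69)/(0.01*y^3 + 0.63*y^2 + 1.51*y - 0.47) = (6.93889390390723e-18*y^5 + 0.637*y^4 + 3.2954*y^3 + 6.1388*y^2 - 2.2526*y + 2.9838)/(0.0001*y^6 + 0.0126*y^5 + 0.4271*y^4 + 1.8932*y^3 + 1.6879*y^2 - 1.4194*y + 0.2209)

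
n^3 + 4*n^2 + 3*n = n*(n + 1)*(n + 3)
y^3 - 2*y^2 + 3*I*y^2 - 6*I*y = y*(y - 2)*(y + 3*I)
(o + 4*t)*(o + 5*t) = o^2 + 9*o*t + 20*t^2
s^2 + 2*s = s*(s + 2)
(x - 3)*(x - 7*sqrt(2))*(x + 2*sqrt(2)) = x^3 - 5*sqrt(2)*x^2 - 3*x^2 - 28*x + 15*sqrt(2)*x + 84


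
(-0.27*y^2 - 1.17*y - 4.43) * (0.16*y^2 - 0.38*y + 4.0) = -0.0432*y^4 - 0.0846*y^3 - 1.3442*y^2 - 2.9966*y - 17.72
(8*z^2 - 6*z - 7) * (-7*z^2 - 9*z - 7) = -56*z^4 - 30*z^3 + 47*z^2 + 105*z + 49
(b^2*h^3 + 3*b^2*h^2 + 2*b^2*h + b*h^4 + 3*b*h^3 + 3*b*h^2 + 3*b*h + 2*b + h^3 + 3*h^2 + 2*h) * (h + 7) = b^2*h^4 + 10*b^2*h^3 + 23*b^2*h^2 + 14*b^2*h + b*h^5 + 10*b*h^4 + 24*b*h^3 + 24*b*h^2 + 23*b*h + 14*b + h^4 + 10*h^3 + 23*h^2 + 14*h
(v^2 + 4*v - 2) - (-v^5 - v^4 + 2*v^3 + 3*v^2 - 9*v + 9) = v^5 + v^4 - 2*v^3 - 2*v^2 + 13*v - 11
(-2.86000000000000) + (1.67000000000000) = -1.19000000000000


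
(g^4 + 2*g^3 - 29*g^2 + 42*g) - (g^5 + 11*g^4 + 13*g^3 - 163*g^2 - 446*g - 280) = -g^5 - 10*g^4 - 11*g^3 + 134*g^2 + 488*g + 280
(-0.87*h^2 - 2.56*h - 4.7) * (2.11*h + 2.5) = -1.8357*h^3 - 7.5766*h^2 - 16.317*h - 11.75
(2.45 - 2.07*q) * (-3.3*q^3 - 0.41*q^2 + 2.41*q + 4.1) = 6.831*q^4 - 7.2363*q^3 - 5.9932*q^2 - 2.5825*q + 10.045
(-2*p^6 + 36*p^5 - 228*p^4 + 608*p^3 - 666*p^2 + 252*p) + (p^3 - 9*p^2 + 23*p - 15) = -2*p^6 + 36*p^5 - 228*p^4 + 609*p^3 - 675*p^2 + 275*p - 15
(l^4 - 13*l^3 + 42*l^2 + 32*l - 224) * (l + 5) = l^5 - 8*l^4 - 23*l^3 + 242*l^2 - 64*l - 1120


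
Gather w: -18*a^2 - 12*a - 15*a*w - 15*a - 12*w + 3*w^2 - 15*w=-18*a^2 - 27*a + 3*w^2 + w*(-15*a - 27)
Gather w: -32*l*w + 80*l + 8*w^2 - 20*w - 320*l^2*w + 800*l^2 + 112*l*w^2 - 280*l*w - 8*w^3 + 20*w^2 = 800*l^2 + 80*l - 8*w^3 + w^2*(112*l + 28) + w*(-320*l^2 - 312*l - 20)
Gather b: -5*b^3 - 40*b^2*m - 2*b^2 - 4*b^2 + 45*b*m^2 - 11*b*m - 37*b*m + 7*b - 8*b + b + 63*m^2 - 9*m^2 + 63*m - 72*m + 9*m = -5*b^3 + b^2*(-40*m - 6) + b*(45*m^2 - 48*m) + 54*m^2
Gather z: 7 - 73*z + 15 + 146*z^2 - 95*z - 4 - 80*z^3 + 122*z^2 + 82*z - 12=-80*z^3 + 268*z^2 - 86*z + 6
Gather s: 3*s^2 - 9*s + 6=3*s^2 - 9*s + 6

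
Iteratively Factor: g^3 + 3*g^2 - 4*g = (g)*(g^2 + 3*g - 4) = g*(g - 1)*(g + 4)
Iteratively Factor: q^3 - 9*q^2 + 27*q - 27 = (q - 3)*(q^2 - 6*q + 9) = (q - 3)^2*(q - 3)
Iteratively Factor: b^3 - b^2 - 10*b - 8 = (b - 4)*(b^2 + 3*b + 2) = (b - 4)*(b + 1)*(b + 2)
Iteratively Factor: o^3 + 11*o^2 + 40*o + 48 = (o + 4)*(o^2 + 7*o + 12) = (o + 4)^2*(o + 3)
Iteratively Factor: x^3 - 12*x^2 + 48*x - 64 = (x - 4)*(x^2 - 8*x + 16) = (x - 4)^2*(x - 4)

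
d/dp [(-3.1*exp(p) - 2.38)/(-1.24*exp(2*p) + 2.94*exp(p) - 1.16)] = (-3.844*exp(2*p) - 5.9024*exp(p) + 10.5932)*exp(p)/(1.5376*exp(4*p) - 7.2912*exp(3*p) + 11.5204*exp(2*p) - 6.8208*exp(p) + 1.3456)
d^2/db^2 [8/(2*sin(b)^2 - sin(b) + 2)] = 8*(-16*sin(b)^4 + 6*sin(b)^3 + 39*sin(b)^2 - 14*sin(b) - 6)/(-sin(b) - cos(2*b) + 3)^3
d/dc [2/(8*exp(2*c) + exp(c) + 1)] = (-32*exp(c) - 2)*exp(c)/(8*exp(2*c) + exp(c) + 1)^2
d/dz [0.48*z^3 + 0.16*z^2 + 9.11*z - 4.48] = 1.44*z^2 + 0.32*z + 9.11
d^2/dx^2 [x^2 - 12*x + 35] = 2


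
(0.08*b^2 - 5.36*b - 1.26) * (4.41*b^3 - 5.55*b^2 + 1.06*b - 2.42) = 0.3528*b^5 - 24.0816*b^4 + 24.2762*b^3 + 1.1178*b^2 + 11.6356*b + 3.0492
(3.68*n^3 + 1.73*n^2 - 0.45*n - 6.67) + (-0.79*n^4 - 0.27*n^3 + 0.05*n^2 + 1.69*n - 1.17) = -0.79*n^4 + 3.41*n^3 + 1.78*n^2 + 1.24*n - 7.84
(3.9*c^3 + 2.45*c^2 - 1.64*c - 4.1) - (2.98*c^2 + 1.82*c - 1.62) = 3.9*c^3 - 0.53*c^2 - 3.46*c - 2.48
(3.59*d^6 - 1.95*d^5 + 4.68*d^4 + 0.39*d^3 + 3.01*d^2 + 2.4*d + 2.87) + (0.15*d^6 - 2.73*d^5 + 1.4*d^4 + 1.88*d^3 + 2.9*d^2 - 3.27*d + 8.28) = 3.74*d^6 - 4.68*d^5 + 6.08*d^4 + 2.27*d^3 + 5.91*d^2 - 0.87*d + 11.15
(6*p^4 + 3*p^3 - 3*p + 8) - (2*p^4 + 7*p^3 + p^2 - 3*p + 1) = 4*p^4 - 4*p^3 - p^2 + 7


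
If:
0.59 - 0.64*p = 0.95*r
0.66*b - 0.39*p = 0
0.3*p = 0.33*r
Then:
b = 0.23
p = 0.39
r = 0.36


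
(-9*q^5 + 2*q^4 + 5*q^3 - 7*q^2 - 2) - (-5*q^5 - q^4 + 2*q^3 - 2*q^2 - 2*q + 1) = -4*q^5 + 3*q^4 + 3*q^3 - 5*q^2 + 2*q - 3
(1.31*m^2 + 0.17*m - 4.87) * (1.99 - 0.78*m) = -1.0218*m^3 + 2.4743*m^2 + 4.1369*m - 9.6913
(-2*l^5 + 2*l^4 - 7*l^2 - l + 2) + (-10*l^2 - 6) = -2*l^5 + 2*l^4 - 17*l^2 - l - 4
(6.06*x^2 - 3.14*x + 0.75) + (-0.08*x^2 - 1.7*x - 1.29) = 5.98*x^2 - 4.84*x - 0.54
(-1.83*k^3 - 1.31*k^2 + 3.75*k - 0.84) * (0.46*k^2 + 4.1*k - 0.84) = -0.8418*k^5 - 8.1056*k^4 - 2.1088*k^3 + 16.089*k^2 - 6.594*k + 0.7056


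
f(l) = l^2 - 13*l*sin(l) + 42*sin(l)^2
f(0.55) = 8.04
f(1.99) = 15.37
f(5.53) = 99.40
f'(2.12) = -29.86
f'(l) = -13*l*cos(l) + 2*l + 84*sin(l)*cos(l) - 13*sin(l)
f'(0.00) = 0.00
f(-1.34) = 24.64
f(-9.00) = 39.92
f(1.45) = 24.78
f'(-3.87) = -95.66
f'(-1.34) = -4.75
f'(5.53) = -74.41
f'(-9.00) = -87.70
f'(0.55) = 25.64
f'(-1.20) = -13.00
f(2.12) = 11.54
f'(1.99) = -28.59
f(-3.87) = 67.08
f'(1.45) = -2.23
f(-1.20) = 23.39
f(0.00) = 0.00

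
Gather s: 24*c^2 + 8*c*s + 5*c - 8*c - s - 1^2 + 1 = 24*c^2 - 3*c + s*(8*c - 1)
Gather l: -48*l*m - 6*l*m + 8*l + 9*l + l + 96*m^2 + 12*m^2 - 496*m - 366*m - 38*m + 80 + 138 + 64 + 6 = l*(18 - 54*m) + 108*m^2 - 900*m + 288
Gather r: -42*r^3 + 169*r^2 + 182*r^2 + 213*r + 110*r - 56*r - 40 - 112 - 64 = -42*r^3 + 351*r^2 + 267*r - 216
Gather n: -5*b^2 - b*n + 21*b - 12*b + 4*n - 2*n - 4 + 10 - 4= -5*b^2 + 9*b + n*(2 - b) + 2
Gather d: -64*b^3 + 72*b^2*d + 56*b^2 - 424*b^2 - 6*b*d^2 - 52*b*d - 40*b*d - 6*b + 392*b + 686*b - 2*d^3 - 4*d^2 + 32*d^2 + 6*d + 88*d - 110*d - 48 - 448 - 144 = -64*b^3 - 368*b^2 + 1072*b - 2*d^3 + d^2*(28 - 6*b) + d*(72*b^2 - 92*b - 16) - 640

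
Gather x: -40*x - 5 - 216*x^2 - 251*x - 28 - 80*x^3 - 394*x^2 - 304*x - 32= -80*x^3 - 610*x^2 - 595*x - 65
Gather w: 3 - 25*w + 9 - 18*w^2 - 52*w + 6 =-18*w^2 - 77*w + 18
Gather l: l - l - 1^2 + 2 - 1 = 0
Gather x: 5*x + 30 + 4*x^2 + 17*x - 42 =4*x^2 + 22*x - 12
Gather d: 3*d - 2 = 3*d - 2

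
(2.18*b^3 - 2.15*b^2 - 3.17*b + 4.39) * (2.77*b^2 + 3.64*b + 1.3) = 6.0386*b^5 + 1.9797*b^4 - 13.7729*b^3 - 2.1735*b^2 + 11.8586*b + 5.707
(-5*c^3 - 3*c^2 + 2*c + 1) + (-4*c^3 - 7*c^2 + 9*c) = -9*c^3 - 10*c^2 + 11*c + 1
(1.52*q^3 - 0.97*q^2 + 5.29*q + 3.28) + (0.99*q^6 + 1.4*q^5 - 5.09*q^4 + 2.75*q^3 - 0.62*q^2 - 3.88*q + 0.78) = 0.99*q^6 + 1.4*q^5 - 5.09*q^4 + 4.27*q^3 - 1.59*q^2 + 1.41*q + 4.06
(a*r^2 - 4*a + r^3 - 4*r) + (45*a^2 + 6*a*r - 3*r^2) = 45*a^2 + a*r^2 + 6*a*r - 4*a + r^3 - 3*r^2 - 4*r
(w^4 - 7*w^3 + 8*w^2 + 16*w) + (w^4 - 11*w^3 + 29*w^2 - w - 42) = 2*w^4 - 18*w^3 + 37*w^2 + 15*w - 42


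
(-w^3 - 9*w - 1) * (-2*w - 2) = 2*w^4 + 2*w^3 + 18*w^2 + 20*w + 2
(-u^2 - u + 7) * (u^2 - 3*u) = -u^4 + 2*u^3 + 10*u^2 - 21*u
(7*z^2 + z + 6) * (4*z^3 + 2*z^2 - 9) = 28*z^5 + 18*z^4 + 26*z^3 - 51*z^2 - 9*z - 54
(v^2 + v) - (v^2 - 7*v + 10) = 8*v - 10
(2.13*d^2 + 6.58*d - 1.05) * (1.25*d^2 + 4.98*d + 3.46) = 2.6625*d^4 + 18.8324*d^3 + 38.8257*d^2 + 17.5378*d - 3.633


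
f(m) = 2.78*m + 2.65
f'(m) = 2.78000000000000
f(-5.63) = -13.00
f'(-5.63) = 2.78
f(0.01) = 2.68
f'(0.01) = 2.78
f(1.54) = 6.93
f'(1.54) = 2.78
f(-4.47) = -9.78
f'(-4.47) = 2.78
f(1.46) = 6.71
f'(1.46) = 2.78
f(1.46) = 6.71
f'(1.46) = 2.78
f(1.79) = 7.63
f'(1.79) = 2.78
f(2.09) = 8.46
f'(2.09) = 2.78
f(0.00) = 2.65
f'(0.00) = 2.78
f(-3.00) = -5.69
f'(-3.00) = 2.78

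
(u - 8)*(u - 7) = u^2 - 15*u + 56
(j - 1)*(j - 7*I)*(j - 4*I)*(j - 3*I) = j^4 - j^3 - 14*I*j^3 - 61*j^2 + 14*I*j^2 + 61*j + 84*I*j - 84*I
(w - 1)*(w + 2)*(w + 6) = w^3 + 7*w^2 + 4*w - 12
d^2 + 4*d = d*(d + 4)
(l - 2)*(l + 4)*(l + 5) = l^3 + 7*l^2 + 2*l - 40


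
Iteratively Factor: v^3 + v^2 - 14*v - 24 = (v + 3)*(v^2 - 2*v - 8) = (v + 2)*(v + 3)*(v - 4)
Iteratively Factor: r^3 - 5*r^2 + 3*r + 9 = (r + 1)*(r^2 - 6*r + 9) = (r - 3)*(r + 1)*(r - 3)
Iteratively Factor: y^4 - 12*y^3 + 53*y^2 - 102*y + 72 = (y - 4)*(y^3 - 8*y^2 + 21*y - 18) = (y - 4)*(y - 3)*(y^2 - 5*y + 6) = (y - 4)*(y - 3)^2*(y - 2)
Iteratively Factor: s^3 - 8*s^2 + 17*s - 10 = (s - 2)*(s^2 - 6*s + 5) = (s - 5)*(s - 2)*(s - 1)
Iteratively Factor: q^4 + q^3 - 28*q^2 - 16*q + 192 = (q - 4)*(q^3 + 5*q^2 - 8*q - 48) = (q - 4)*(q + 4)*(q^2 + q - 12) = (q - 4)*(q - 3)*(q + 4)*(q + 4)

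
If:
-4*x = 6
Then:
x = -3/2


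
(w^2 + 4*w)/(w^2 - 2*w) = (w + 4)/(w - 2)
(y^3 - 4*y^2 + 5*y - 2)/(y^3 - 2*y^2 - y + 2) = (y - 1)/(y + 1)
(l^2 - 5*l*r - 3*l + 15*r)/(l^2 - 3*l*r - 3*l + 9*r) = (-l + 5*r)/(-l + 3*r)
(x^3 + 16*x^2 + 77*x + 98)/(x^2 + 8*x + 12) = (x^2 + 14*x + 49)/(x + 6)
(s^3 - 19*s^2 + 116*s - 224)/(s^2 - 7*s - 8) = (s^2 - 11*s + 28)/(s + 1)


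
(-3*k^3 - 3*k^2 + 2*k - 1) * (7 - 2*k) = 6*k^4 - 15*k^3 - 25*k^2 + 16*k - 7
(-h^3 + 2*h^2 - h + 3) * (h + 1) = -h^4 + h^3 + h^2 + 2*h + 3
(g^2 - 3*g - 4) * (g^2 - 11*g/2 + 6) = g^4 - 17*g^3/2 + 37*g^2/2 + 4*g - 24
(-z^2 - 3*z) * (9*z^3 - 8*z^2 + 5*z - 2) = -9*z^5 - 19*z^4 + 19*z^3 - 13*z^2 + 6*z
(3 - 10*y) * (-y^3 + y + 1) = 10*y^4 - 3*y^3 - 10*y^2 - 7*y + 3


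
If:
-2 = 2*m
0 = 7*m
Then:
No Solution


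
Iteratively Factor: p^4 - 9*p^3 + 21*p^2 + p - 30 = (p - 2)*(p^3 - 7*p^2 + 7*p + 15) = (p - 3)*(p - 2)*(p^2 - 4*p - 5) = (p - 3)*(p - 2)*(p + 1)*(p - 5)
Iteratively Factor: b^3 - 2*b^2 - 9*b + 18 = (b + 3)*(b^2 - 5*b + 6) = (b - 3)*(b + 3)*(b - 2)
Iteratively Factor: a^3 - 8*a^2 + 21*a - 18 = (a - 3)*(a^2 - 5*a + 6) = (a - 3)*(a - 2)*(a - 3)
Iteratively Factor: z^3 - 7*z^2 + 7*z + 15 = (z - 3)*(z^2 - 4*z - 5) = (z - 5)*(z - 3)*(z + 1)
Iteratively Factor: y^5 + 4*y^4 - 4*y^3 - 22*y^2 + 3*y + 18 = (y + 3)*(y^4 + y^3 - 7*y^2 - y + 6) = (y - 2)*(y + 3)*(y^3 + 3*y^2 - y - 3) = (y - 2)*(y + 3)^2*(y^2 - 1) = (y - 2)*(y + 1)*(y + 3)^2*(y - 1)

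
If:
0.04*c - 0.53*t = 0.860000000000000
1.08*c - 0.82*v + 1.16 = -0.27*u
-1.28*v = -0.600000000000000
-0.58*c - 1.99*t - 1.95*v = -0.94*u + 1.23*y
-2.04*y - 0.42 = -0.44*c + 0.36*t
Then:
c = -0.10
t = -1.63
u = -2.46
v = 0.47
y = 0.06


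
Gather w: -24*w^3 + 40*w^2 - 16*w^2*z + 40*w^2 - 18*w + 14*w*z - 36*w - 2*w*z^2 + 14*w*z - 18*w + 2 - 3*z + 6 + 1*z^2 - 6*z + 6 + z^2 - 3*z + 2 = -24*w^3 + w^2*(80 - 16*z) + w*(-2*z^2 + 28*z - 72) + 2*z^2 - 12*z + 16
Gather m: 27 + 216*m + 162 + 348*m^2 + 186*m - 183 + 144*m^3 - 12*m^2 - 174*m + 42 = 144*m^3 + 336*m^2 + 228*m + 48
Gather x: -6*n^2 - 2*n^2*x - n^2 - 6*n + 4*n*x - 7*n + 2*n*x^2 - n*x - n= -7*n^2 + 2*n*x^2 - 14*n + x*(-2*n^2 + 3*n)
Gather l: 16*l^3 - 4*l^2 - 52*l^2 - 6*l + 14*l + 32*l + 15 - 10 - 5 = 16*l^3 - 56*l^2 + 40*l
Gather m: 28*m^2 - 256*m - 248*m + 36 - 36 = 28*m^2 - 504*m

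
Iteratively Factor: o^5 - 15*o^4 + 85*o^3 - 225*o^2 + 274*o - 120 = (o - 1)*(o^4 - 14*o^3 + 71*o^2 - 154*o + 120) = (o - 3)*(o - 1)*(o^3 - 11*o^2 + 38*o - 40) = (o - 3)*(o - 2)*(o - 1)*(o^2 - 9*o + 20) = (o - 5)*(o - 3)*(o - 2)*(o - 1)*(o - 4)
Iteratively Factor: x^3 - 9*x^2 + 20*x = (x - 5)*(x^2 - 4*x) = x*(x - 5)*(x - 4)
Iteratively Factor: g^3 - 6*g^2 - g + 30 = (g - 3)*(g^2 - 3*g - 10) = (g - 5)*(g - 3)*(g + 2)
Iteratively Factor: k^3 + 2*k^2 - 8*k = (k)*(k^2 + 2*k - 8) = k*(k - 2)*(k + 4)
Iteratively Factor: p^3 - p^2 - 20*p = (p - 5)*(p^2 + 4*p) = p*(p - 5)*(p + 4)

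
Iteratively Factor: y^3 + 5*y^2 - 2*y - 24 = (y + 4)*(y^2 + y - 6) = (y - 2)*(y + 4)*(y + 3)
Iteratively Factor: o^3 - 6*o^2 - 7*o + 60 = (o - 5)*(o^2 - o - 12) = (o - 5)*(o + 3)*(o - 4)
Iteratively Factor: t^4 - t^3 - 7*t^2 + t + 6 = (t + 2)*(t^3 - 3*t^2 - t + 3) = (t - 3)*(t + 2)*(t^2 - 1) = (t - 3)*(t + 1)*(t + 2)*(t - 1)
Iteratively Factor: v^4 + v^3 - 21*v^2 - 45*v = (v)*(v^3 + v^2 - 21*v - 45) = v*(v + 3)*(v^2 - 2*v - 15) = v*(v + 3)^2*(v - 5)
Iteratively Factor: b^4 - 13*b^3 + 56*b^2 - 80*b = (b - 5)*(b^3 - 8*b^2 + 16*b) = (b - 5)*(b - 4)*(b^2 - 4*b) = b*(b - 5)*(b - 4)*(b - 4)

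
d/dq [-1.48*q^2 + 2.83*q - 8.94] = 2.83 - 2.96*q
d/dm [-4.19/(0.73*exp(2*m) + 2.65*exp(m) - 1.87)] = (6.1174*exp(m) + 11.1035)*exp(m)/(0.73*exp(2*m) + 2.65*exp(m) - 1.87)^2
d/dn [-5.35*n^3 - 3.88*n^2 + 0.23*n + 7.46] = -16.05*n^2 - 7.76*n + 0.23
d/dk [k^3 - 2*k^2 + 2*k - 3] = 3*k^2 - 4*k + 2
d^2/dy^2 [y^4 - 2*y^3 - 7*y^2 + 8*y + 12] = 12*y^2 - 12*y - 14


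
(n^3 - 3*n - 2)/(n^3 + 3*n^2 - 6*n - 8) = (n + 1)/(n + 4)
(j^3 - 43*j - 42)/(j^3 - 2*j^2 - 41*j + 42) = (j + 1)/(j - 1)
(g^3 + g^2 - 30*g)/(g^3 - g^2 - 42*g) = (g - 5)/(g - 7)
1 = 1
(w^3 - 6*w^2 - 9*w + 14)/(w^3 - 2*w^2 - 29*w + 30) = (w^2 - 5*w - 14)/(w^2 - w - 30)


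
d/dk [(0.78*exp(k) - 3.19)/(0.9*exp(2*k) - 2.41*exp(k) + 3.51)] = (-0.702*exp(2*k) + 5.742*exp(k) - 4.9501)*exp(k)/(0.81*exp(4*k) - 4.338*exp(3*k) + 12.1261*exp(2*k) - 16.9182*exp(k) + 12.3201)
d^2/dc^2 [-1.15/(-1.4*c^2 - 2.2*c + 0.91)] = (-4.508*c^2 - 7.084*c + 1.15*(2.8*c + 2.2)*(5.6*c + 4.4) + 2.9302)/(1.4*c^2 + 2.2*c - 0.91)^3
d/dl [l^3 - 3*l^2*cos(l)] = 3*l*(l*sin(l) + l - 2*cos(l))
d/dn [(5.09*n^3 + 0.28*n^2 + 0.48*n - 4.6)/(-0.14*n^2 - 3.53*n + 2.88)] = (-0.7126*n^4 - 35.9354*n^3 + 43.0564*n^2 + 0.3248*n - 14.8556)/(0.0196*n^4 + 0.9884*n^3 + 11.6545*n^2 - 20.3328*n + 8.2944)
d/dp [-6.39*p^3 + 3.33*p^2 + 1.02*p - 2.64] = -19.17*p^2 + 6.66*p + 1.02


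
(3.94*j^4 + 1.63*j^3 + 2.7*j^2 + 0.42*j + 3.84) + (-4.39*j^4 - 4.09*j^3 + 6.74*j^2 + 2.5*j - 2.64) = -0.45*j^4 - 2.46*j^3 + 9.44*j^2 + 2.92*j + 1.2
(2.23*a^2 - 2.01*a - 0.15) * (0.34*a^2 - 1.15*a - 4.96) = 0.7582*a^4 - 3.2479*a^3 - 8.8003*a^2 + 10.1421*a + 0.744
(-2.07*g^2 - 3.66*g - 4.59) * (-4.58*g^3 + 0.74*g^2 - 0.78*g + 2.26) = 9.4806*g^5 + 15.231*g^4 + 19.9284*g^3 - 5.22*g^2 - 4.6914*g - 10.3734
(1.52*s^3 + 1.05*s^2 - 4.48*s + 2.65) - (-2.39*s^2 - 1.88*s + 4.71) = 1.52*s^3 + 3.44*s^2 - 2.6*s - 2.06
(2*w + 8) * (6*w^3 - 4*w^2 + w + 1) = 12*w^4 + 40*w^3 - 30*w^2 + 10*w + 8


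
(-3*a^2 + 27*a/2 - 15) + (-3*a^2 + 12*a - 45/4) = -6*a^2 + 51*a/2 - 105/4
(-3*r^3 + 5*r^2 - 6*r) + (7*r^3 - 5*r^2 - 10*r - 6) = 4*r^3 - 16*r - 6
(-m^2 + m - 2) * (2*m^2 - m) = -2*m^4 + 3*m^3 - 5*m^2 + 2*m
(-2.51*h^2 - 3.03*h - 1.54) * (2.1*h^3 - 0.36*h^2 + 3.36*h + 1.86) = -5.271*h^5 - 5.4594*h^4 - 10.5768*h^3 - 14.295*h^2 - 10.8102*h - 2.8644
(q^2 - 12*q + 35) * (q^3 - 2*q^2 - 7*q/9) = q^5 - 14*q^4 + 524*q^3/9 - 182*q^2/3 - 245*q/9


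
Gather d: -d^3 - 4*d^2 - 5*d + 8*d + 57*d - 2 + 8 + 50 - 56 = -d^3 - 4*d^2 + 60*d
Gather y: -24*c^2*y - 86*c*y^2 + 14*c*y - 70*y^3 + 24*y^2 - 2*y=-70*y^3 + y^2*(24 - 86*c) + y*(-24*c^2 + 14*c - 2)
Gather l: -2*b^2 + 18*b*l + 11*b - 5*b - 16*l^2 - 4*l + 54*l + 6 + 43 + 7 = -2*b^2 + 6*b - 16*l^2 + l*(18*b + 50) + 56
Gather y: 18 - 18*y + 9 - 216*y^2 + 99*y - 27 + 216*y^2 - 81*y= 0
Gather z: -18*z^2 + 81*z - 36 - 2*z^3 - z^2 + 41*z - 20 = -2*z^3 - 19*z^2 + 122*z - 56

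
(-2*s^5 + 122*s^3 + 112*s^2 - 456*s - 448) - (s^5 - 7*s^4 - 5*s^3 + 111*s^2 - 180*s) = -3*s^5 + 7*s^4 + 127*s^3 + s^2 - 276*s - 448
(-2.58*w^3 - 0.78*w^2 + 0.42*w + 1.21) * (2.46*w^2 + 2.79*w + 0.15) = -6.3468*w^5 - 9.117*w^4 - 1.53*w^3 + 4.0314*w^2 + 3.4389*w + 0.1815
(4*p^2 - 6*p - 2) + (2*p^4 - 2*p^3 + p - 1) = 2*p^4 - 2*p^3 + 4*p^2 - 5*p - 3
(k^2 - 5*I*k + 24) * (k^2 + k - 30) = k^4 + k^3 - 5*I*k^3 - 6*k^2 - 5*I*k^2 + 24*k + 150*I*k - 720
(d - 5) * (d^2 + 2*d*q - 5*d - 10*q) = d^3 + 2*d^2*q - 10*d^2 - 20*d*q + 25*d + 50*q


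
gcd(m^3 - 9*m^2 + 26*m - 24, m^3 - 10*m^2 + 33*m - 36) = m^2 - 7*m + 12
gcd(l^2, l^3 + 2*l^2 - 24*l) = l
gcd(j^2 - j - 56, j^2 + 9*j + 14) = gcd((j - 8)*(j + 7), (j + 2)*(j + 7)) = j + 7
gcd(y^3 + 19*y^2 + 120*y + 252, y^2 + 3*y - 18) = y + 6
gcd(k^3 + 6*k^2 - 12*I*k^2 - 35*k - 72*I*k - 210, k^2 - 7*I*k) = k - 7*I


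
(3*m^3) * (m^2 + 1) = 3*m^5 + 3*m^3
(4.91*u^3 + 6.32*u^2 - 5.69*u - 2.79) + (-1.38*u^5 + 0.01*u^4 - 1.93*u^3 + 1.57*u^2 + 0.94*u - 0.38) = -1.38*u^5 + 0.01*u^4 + 2.98*u^3 + 7.89*u^2 - 4.75*u - 3.17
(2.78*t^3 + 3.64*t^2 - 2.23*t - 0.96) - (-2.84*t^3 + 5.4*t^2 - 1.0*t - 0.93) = 5.62*t^3 - 1.76*t^2 - 1.23*t - 0.0299999999999999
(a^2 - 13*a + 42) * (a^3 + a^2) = a^5 - 12*a^4 + 29*a^3 + 42*a^2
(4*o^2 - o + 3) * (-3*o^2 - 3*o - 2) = -12*o^4 - 9*o^3 - 14*o^2 - 7*o - 6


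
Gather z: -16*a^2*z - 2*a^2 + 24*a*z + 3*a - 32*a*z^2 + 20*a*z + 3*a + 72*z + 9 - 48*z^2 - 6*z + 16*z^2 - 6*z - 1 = -2*a^2 + 6*a + z^2*(-32*a - 32) + z*(-16*a^2 + 44*a + 60) + 8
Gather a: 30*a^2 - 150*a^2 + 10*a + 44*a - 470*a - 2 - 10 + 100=-120*a^2 - 416*a + 88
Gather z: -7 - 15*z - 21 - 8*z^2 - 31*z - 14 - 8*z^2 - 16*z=-16*z^2 - 62*z - 42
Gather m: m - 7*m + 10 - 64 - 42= -6*m - 96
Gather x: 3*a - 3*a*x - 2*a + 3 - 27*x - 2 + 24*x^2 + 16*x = a + 24*x^2 + x*(-3*a - 11) + 1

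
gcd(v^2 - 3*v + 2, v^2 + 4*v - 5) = v - 1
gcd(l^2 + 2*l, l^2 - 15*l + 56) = 1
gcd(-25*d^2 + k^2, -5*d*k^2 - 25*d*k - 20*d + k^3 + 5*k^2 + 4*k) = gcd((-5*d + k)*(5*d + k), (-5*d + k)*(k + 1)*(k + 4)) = 5*d - k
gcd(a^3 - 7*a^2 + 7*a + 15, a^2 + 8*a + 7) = a + 1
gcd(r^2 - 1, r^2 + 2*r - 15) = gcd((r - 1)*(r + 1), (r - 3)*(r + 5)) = 1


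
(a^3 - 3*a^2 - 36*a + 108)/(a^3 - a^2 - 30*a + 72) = (a - 6)/(a - 4)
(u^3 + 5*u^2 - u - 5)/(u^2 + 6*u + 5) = u - 1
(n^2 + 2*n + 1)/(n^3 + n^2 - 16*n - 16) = (n + 1)/(n^2 - 16)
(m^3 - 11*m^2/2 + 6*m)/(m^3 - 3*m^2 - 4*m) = (m - 3/2)/(m + 1)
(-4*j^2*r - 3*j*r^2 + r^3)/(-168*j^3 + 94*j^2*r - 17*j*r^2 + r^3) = r*(j + r)/(42*j^2 - 13*j*r + r^2)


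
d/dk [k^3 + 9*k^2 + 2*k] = 3*k^2 + 18*k + 2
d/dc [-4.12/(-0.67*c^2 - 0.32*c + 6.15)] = (-5.5208*c - 1.3184)/(0.67*c^2 + 0.32*c - 6.15)^2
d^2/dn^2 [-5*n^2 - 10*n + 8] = -10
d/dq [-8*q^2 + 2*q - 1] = 2 - 16*q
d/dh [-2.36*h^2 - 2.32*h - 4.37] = -4.72*h - 2.32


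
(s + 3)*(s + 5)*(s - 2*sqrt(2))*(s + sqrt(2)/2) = s^4 - 3*sqrt(2)*s^3/2 + 8*s^3 - 12*sqrt(2)*s^2 + 13*s^2 - 45*sqrt(2)*s/2 - 16*s - 30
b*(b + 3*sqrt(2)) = b^2 + 3*sqrt(2)*b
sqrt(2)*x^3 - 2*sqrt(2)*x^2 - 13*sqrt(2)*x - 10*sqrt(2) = (x - 5)*(x + 2)*(sqrt(2)*x + sqrt(2))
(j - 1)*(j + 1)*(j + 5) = j^3 + 5*j^2 - j - 5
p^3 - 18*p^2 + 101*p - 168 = (p - 8)*(p - 7)*(p - 3)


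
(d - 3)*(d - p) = d^2 - d*p - 3*d + 3*p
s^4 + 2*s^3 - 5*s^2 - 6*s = s*(s - 2)*(s + 1)*(s + 3)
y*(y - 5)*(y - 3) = y^3 - 8*y^2 + 15*y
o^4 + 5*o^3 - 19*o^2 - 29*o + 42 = (o - 3)*(o - 1)*(o + 2)*(o + 7)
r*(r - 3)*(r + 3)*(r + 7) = r^4 + 7*r^3 - 9*r^2 - 63*r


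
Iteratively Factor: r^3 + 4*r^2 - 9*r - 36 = (r - 3)*(r^2 + 7*r + 12) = (r - 3)*(r + 3)*(r + 4)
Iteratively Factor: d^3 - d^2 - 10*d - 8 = (d - 4)*(d^2 + 3*d + 2) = (d - 4)*(d + 1)*(d + 2)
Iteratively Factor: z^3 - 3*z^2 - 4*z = (z)*(z^2 - 3*z - 4) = z*(z + 1)*(z - 4)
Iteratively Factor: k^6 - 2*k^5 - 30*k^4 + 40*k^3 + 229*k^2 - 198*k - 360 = (k - 5)*(k^5 + 3*k^4 - 15*k^3 - 35*k^2 + 54*k + 72) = (k - 5)*(k - 2)*(k^4 + 5*k^3 - 5*k^2 - 45*k - 36) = (k - 5)*(k - 2)*(k + 3)*(k^3 + 2*k^2 - 11*k - 12) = (k - 5)*(k - 3)*(k - 2)*(k + 3)*(k^2 + 5*k + 4) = (k - 5)*(k - 3)*(k - 2)*(k + 3)*(k + 4)*(k + 1)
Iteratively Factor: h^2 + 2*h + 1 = (h + 1)*(h + 1)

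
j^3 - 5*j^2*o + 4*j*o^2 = j*(j - 4*o)*(j - o)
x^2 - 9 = (x - 3)*(x + 3)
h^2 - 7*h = h*(h - 7)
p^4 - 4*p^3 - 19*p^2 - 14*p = p*(p - 7)*(p + 1)*(p + 2)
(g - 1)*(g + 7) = g^2 + 6*g - 7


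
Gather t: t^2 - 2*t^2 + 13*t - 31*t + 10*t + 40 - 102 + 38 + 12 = -t^2 - 8*t - 12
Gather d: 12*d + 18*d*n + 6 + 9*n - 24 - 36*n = d*(18*n + 12) - 27*n - 18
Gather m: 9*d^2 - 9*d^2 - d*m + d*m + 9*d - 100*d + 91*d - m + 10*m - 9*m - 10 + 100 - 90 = 0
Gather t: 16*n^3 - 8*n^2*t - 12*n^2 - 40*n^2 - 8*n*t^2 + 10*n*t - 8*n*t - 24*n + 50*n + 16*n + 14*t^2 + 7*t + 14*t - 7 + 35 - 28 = 16*n^3 - 52*n^2 + 42*n + t^2*(14 - 8*n) + t*(-8*n^2 + 2*n + 21)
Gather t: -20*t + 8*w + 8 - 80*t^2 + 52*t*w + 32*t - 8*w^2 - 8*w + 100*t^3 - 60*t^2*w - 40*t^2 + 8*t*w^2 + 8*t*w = 100*t^3 + t^2*(-60*w - 120) + t*(8*w^2 + 60*w + 12) - 8*w^2 + 8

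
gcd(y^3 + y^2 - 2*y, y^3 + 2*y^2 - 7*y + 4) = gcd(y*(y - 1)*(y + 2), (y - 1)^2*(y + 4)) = y - 1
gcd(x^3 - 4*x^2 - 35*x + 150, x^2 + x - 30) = x^2 + x - 30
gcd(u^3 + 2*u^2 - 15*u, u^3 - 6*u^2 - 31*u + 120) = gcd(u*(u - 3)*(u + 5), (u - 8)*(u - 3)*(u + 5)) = u^2 + 2*u - 15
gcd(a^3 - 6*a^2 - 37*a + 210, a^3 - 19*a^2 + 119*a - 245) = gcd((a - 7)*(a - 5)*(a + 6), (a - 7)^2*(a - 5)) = a^2 - 12*a + 35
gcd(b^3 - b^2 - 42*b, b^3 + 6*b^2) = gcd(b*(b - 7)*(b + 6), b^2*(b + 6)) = b^2 + 6*b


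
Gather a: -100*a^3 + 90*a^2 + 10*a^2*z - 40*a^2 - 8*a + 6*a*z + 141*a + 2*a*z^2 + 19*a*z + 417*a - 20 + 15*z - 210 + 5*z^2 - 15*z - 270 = -100*a^3 + a^2*(10*z + 50) + a*(2*z^2 + 25*z + 550) + 5*z^2 - 500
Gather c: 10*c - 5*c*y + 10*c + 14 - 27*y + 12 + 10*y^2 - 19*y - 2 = c*(20 - 5*y) + 10*y^2 - 46*y + 24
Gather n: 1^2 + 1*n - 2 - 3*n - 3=-2*n - 4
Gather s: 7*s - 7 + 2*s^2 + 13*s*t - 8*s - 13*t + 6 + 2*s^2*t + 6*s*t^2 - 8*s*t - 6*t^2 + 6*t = s^2*(2*t + 2) + s*(6*t^2 + 5*t - 1) - 6*t^2 - 7*t - 1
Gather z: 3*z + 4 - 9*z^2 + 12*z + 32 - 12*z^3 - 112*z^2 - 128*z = -12*z^3 - 121*z^2 - 113*z + 36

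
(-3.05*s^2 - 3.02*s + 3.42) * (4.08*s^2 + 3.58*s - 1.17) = -12.444*s^4 - 23.2406*s^3 + 6.7105*s^2 + 15.777*s - 4.0014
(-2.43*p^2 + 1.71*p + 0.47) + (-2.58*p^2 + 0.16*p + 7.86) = -5.01*p^2 + 1.87*p + 8.33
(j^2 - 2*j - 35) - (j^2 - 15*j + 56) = 13*j - 91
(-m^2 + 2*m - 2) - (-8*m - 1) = -m^2 + 10*m - 1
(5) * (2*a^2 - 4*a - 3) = 10*a^2 - 20*a - 15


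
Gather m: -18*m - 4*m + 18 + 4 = 22 - 22*m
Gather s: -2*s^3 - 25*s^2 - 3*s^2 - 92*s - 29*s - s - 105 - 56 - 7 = -2*s^3 - 28*s^2 - 122*s - 168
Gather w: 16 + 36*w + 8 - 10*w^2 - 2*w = -10*w^2 + 34*w + 24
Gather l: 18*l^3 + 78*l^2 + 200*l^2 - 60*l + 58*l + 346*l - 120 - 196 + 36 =18*l^3 + 278*l^2 + 344*l - 280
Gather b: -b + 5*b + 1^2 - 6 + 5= 4*b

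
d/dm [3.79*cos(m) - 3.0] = -3.79*sin(m)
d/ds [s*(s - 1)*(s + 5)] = 3*s^2 + 8*s - 5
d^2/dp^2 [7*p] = 0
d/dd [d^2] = 2*d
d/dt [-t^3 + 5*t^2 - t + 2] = -3*t^2 + 10*t - 1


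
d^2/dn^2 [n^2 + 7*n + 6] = 2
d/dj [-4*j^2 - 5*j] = -8*j - 5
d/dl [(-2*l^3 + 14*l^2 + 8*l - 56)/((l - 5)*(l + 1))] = 2*(-l^4 + 8*l^3 - 17*l^2 - 14*l - 132)/(l^4 - 8*l^3 + 6*l^2 + 40*l + 25)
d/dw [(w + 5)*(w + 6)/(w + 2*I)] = (-(w + 5)*(w + 6) + (w + 2*I)*(2*w + 11))/(w + 2*I)^2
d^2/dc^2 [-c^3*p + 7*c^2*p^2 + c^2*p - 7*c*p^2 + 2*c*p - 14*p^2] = 2*p*(-3*c + 7*p + 1)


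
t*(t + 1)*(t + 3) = t^3 + 4*t^2 + 3*t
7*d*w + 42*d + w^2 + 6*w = (7*d + w)*(w + 6)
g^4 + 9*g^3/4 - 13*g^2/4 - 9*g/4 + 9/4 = (g - 1)*(g - 3/4)*(g + 1)*(g + 3)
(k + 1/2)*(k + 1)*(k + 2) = k^3 + 7*k^2/2 + 7*k/2 + 1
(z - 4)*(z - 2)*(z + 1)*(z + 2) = z^4 - 3*z^3 - 8*z^2 + 12*z + 16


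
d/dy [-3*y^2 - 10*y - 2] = -6*y - 10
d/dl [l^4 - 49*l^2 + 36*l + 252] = 4*l^3 - 98*l + 36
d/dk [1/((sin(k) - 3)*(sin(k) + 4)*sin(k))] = (-3*cos(k) - 2/tan(k) + 12*cos(k)/sin(k)^2)/((sin(k) - 3)^2*(sin(k) + 4)^2)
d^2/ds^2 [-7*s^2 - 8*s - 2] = -14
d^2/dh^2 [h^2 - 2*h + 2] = 2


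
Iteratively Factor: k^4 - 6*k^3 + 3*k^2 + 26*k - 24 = (k - 4)*(k^3 - 2*k^2 - 5*k + 6) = (k - 4)*(k + 2)*(k^2 - 4*k + 3) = (k - 4)*(k - 3)*(k + 2)*(k - 1)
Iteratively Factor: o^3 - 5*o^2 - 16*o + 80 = (o - 4)*(o^2 - o - 20) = (o - 5)*(o - 4)*(o + 4)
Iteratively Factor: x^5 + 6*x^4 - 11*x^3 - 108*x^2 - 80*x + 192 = (x + 4)*(x^4 + 2*x^3 - 19*x^2 - 32*x + 48) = (x - 4)*(x + 4)*(x^3 + 6*x^2 + 5*x - 12) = (x - 4)*(x + 4)^2*(x^2 + 2*x - 3) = (x - 4)*(x + 3)*(x + 4)^2*(x - 1)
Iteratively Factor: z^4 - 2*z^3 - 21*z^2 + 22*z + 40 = (z + 1)*(z^3 - 3*z^2 - 18*z + 40) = (z + 1)*(z + 4)*(z^2 - 7*z + 10) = (z - 2)*(z + 1)*(z + 4)*(z - 5)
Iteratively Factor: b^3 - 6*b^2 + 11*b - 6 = (b - 1)*(b^2 - 5*b + 6) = (b - 2)*(b - 1)*(b - 3)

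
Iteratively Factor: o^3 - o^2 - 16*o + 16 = (o + 4)*(o^2 - 5*o + 4) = (o - 4)*(o + 4)*(o - 1)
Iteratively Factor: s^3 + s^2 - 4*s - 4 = (s + 2)*(s^2 - s - 2) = (s - 2)*(s + 2)*(s + 1)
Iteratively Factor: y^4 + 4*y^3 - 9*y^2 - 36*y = (y - 3)*(y^3 + 7*y^2 + 12*y) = (y - 3)*(y + 4)*(y^2 + 3*y) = (y - 3)*(y + 3)*(y + 4)*(y)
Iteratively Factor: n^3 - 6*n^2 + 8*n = (n)*(n^2 - 6*n + 8) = n*(n - 4)*(n - 2)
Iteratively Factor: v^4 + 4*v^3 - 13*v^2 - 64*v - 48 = (v + 4)*(v^3 - 13*v - 12) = (v + 1)*(v + 4)*(v^2 - v - 12) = (v - 4)*(v + 1)*(v + 4)*(v + 3)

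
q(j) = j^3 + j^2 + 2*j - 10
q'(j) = 3*j^2 + 2*j + 2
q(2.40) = 14.38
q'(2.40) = 24.08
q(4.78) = 131.62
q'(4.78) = 80.11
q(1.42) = -2.28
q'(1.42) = 10.89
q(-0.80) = -11.47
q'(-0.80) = 2.32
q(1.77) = 2.22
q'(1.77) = 14.94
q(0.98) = -6.14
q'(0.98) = 6.84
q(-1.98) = -17.80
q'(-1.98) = 9.80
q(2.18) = 9.47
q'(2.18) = 20.62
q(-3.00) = -34.00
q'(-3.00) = 23.00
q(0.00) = -10.00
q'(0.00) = 2.00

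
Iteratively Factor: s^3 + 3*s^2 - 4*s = (s - 1)*(s^2 + 4*s) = s*(s - 1)*(s + 4)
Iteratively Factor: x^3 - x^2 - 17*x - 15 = (x - 5)*(x^2 + 4*x + 3) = (x - 5)*(x + 3)*(x + 1)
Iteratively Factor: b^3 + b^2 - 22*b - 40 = (b + 2)*(b^2 - b - 20) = (b + 2)*(b + 4)*(b - 5)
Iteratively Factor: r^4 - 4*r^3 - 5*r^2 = (r + 1)*(r^3 - 5*r^2) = r*(r + 1)*(r^2 - 5*r) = r*(r - 5)*(r + 1)*(r)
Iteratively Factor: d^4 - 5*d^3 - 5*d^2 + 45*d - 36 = (d - 3)*(d^3 - 2*d^2 - 11*d + 12) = (d - 3)*(d + 3)*(d^2 - 5*d + 4) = (d - 4)*(d - 3)*(d + 3)*(d - 1)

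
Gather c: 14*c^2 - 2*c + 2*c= 14*c^2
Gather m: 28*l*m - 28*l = 28*l*m - 28*l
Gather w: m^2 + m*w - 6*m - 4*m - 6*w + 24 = m^2 - 10*m + w*(m - 6) + 24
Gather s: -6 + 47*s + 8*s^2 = 8*s^2 + 47*s - 6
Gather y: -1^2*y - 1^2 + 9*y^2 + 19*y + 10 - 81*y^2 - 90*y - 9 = -72*y^2 - 72*y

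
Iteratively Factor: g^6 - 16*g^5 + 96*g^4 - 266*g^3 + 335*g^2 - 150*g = (g - 2)*(g^5 - 14*g^4 + 68*g^3 - 130*g^2 + 75*g) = (g - 5)*(g - 2)*(g^4 - 9*g^3 + 23*g^2 - 15*g) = (g - 5)^2*(g - 2)*(g^3 - 4*g^2 + 3*g) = (g - 5)^2*(g - 3)*(g - 2)*(g^2 - g) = (g - 5)^2*(g - 3)*(g - 2)*(g - 1)*(g)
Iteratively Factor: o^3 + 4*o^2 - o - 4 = (o - 1)*(o^2 + 5*o + 4) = (o - 1)*(o + 1)*(o + 4)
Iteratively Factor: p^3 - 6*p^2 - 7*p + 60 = (p + 3)*(p^2 - 9*p + 20) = (p - 5)*(p + 3)*(p - 4)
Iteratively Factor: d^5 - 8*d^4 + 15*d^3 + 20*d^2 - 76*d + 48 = (d - 2)*(d^4 - 6*d^3 + 3*d^2 + 26*d - 24) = (d - 2)*(d + 2)*(d^3 - 8*d^2 + 19*d - 12) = (d - 3)*(d - 2)*(d + 2)*(d^2 - 5*d + 4) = (d - 3)*(d - 2)*(d - 1)*(d + 2)*(d - 4)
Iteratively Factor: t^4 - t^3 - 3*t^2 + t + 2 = (t - 2)*(t^3 + t^2 - t - 1) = (t - 2)*(t - 1)*(t^2 + 2*t + 1) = (t - 2)*(t - 1)*(t + 1)*(t + 1)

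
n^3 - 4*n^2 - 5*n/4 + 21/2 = (n - 7/2)*(n - 2)*(n + 3/2)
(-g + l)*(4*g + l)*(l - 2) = -4*g^2*l + 8*g^2 + 3*g*l^2 - 6*g*l + l^3 - 2*l^2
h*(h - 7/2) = h^2 - 7*h/2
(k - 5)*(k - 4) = k^2 - 9*k + 20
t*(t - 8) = t^2 - 8*t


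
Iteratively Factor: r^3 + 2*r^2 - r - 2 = (r - 1)*(r^2 + 3*r + 2) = (r - 1)*(r + 1)*(r + 2)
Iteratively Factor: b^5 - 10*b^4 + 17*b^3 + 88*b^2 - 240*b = (b)*(b^4 - 10*b^3 + 17*b^2 + 88*b - 240) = b*(b - 4)*(b^3 - 6*b^2 - 7*b + 60) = b*(b - 4)*(b + 3)*(b^2 - 9*b + 20) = b*(b - 5)*(b - 4)*(b + 3)*(b - 4)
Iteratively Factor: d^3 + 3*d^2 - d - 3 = (d - 1)*(d^2 + 4*d + 3) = (d - 1)*(d + 1)*(d + 3)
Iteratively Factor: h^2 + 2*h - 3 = (h - 1)*(h + 3)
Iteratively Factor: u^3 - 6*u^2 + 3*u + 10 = (u - 5)*(u^2 - u - 2) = (u - 5)*(u + 1)*(u - 2)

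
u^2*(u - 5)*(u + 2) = u^4 - 3*u^3 - 10*u^2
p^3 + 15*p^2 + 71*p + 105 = (p + 3)*(p + 5)*(p + 7)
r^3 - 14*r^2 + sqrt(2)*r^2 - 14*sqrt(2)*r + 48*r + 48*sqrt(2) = (r - 8)*(r - 6)*(r + sqrt(2))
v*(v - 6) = v^2 - 6*v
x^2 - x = x*(x - 1)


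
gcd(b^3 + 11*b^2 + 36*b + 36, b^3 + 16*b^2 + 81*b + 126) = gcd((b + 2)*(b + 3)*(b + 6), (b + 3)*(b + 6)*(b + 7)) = b^2 + 9*b + 18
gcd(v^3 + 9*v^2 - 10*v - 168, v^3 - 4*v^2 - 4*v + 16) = v - 4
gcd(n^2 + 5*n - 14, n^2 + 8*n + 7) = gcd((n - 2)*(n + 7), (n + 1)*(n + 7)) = n + 7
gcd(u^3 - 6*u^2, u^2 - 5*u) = u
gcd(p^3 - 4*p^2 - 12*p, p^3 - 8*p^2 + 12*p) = p^2 - 6*p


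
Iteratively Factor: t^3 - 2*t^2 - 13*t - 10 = (t - 5)*(t^2 + 3*t + 2) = (t - 5)*(t + 1)*(t + 2)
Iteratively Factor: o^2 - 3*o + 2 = (o - 2)*(o - 1)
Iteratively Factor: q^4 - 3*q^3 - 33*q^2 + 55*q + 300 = (q + 4)*(q^3 - 7*q^2 - 5*q + 75) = (q - 5)*(q + 4)*(q^2 - 2*q - 15) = (q - 5)^2*(q + 4)*(q + 3)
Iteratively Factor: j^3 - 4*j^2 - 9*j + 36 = (j + 3)*(j^2 - 7*j + 12) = (j - 3)*(j + 3)*(j - 4)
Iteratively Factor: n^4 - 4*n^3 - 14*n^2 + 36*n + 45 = (n + 1)*(n^3 - 5*n^2 - 9*n + 45) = (n - 3)*(n + 1)*(n^2 - 2*n - 15) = (n - 3)*(n + 1)*(n + 3)*(n - 5)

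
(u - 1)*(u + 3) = u^2 + 2*u - 3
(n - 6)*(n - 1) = n^2 - 7*n + 6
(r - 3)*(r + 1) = r^2 - 2*r - 3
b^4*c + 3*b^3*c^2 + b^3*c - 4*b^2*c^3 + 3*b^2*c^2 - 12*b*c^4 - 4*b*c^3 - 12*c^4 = (b - 2*c)*(b + 2*c)*(b + 3*c)*(b*c + c)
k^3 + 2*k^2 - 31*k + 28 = (k - 4)*(k - 1)*(k + 7)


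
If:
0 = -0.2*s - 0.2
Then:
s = -1.00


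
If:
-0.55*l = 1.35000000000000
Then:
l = -2.45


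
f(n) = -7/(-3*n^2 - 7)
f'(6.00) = -0.02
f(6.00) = 0.06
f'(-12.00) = 0.00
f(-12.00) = 0.02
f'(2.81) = -0.13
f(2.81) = 0.23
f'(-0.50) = 0.35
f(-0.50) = 0.90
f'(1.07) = -0.41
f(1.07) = 0.67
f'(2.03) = -0.23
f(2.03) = 0.36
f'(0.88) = -0.43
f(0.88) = 0.75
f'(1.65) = -0.30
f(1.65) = 0.46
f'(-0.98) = 0.42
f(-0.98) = 0.71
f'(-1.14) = 0.40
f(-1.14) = 0.64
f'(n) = -42*n/(-3*n^2 - 7)^2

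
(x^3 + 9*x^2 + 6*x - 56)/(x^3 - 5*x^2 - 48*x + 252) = (x^2 + 2*x - 8)/(x^2 - 12*x + 36)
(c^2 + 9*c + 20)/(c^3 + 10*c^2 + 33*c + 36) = (c + 5)/(c^2 + 6*c + 9)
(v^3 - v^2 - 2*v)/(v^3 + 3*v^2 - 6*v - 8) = v/(v + 4)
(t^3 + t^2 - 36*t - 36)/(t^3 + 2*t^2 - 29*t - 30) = (t - 6)/(t - 5)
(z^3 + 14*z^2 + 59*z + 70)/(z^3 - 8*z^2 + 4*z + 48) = (z^2 + 12*z + 35)/(z^2 - 10*z + 24)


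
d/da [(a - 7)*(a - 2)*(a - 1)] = 3*a^2 - 20*a + 23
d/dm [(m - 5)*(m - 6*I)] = 2*m - 5 - 6*I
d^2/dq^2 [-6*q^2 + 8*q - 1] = -12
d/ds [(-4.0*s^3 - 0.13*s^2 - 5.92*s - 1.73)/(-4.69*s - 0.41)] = (37.52*s^3 + 5.5297*s^2 + 0.1066*s - 5.6865)/(21.9961*s^2 + 3.8458*s + 0.1681)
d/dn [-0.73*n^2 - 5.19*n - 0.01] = -1.46*n - 5.19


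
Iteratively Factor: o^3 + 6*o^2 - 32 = (o + 4)*(o^2 + 2*o - 8) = (o - 2)*(o + 4)*(o + 4)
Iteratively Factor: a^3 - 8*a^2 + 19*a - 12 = (a - 1)*(a^2 - 7*a + 12) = (a - 4)*(a - 1)*(a - 3)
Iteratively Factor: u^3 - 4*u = (u + 2)*(u^2 - 2*u) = (u - 2)*(u + 2)*(u)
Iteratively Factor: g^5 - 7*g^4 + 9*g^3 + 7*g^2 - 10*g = (g - 1)*(g^4 - 6*g^3 + 3*g^2 + 10*g) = g*(g - 1)*(g^3 - 6*g^2 + 3*g + 10) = g*(g - 2)*(g - 1)*(g^2 - 4*g - 5) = g*(g - 5)*(g - 2)*(g - 1)*(g + 1)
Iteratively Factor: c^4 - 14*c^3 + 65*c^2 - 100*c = (c - 5)*(c^3 - 9*c^2 + 20*c) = (c - 5)*(c - 4)*(c^2 - 5*c) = c*(c - 5)*(c - 4)*(c - 5)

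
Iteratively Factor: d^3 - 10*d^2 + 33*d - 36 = (d - 3)*(d^2 - 7*d + 12) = (d - 3)^2*(d - 4)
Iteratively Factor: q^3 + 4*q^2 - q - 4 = (q + 4)*(q^2 - 1) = (q + 1)*(q + 4)*(q - 1)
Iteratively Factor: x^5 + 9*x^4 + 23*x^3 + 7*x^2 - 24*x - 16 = (x + 4)*(x^4 + 5*x^3 + 3*x^2 - 5*x - 4) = (x - 1)*(x + 4)*(x^3 + 6*x^2 + 9*x + 4) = (x - 1)*(x + 1)*(x + 4)*(x^2 + 5*x + 4) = (x - 1)*(x + 1)*(x + 4)^2*(x + 1)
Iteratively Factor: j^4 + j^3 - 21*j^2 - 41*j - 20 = (j + 1)*(j^3 - 21*j - 20) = (j + 1)*(j + 4)*(j^2 - 4*j - 5) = (j - 5)*(j + 1)*(j + 4)*(j + 1)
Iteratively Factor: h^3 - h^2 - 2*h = (h)*(h^2 - h - 2) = h*(h - 2)*(h + 1)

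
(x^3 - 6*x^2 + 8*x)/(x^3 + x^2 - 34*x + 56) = x/(x + 7)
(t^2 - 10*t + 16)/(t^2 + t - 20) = (t^2 - 10*t + 16)/(t^2 + t - 20)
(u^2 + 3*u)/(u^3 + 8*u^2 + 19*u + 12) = u/(u^2 + 5*u + 4)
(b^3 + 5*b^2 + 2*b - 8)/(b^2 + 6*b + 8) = b - 1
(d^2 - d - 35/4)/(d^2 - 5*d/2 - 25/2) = (d - 7/2)/(d - 5)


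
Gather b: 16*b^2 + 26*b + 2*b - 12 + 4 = 16*b^2 + 28*b - 8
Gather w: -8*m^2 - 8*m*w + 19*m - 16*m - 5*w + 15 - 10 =-8*m^2 + 3*m + w*(-8*m - 5) + 5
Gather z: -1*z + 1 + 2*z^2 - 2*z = 2*z^2 - 3*z + 1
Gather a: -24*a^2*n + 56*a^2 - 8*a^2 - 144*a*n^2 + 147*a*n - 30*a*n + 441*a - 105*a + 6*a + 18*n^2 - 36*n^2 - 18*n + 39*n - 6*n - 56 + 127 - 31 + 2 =a^2*(48 - 24*n) + a*(-144*n^2 + 117*n + 342) - 18*n^2 + 15*n + 42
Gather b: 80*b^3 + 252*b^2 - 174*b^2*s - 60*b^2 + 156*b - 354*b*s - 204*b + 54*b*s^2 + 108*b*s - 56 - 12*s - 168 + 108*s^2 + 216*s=80*b^3 + b^2*(192 - 174*s) + b*(54*s^2 - 246*s - 48) + 108*s^2 + 204*s - 224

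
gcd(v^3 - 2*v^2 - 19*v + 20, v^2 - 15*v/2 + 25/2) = v - 5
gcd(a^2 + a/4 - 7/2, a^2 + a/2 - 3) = a + 2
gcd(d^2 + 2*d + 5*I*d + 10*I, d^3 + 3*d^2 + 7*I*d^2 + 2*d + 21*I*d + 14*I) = d + 2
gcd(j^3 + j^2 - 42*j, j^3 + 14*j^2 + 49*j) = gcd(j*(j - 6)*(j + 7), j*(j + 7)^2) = j^2 + 7*j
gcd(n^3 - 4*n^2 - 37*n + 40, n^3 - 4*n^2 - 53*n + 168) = n - 8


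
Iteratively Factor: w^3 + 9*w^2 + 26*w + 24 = (w + 4)*(w^2 + 5*w + 6) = (w + 3)*(w + 4)*(w + 2)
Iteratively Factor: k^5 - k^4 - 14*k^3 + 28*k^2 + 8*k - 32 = (k + 4)*(k^4 - 5*k^3 + 6*k^2 + 4*k - 8) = (k + 1)*(k + 4)*(k^3 - 6*k^2 + 12*k - 8) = (k - 2)*(k + 1)*(k + 4)*(k^2 - 4*k + 4) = (k - 2)^2*(k + 1)*(k + 4)*(k - 2)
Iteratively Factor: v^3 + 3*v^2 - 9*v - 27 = (v - 3)*(v^2 + 6*v + 9) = (v - 3)*(v + 3)*(v + 3)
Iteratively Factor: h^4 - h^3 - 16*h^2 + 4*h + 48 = (h + 2)*(h^3 - 3*h^2 - 10*h + 24) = (h + 2)*(h + 3)*(h^2 - 6*h + 8) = (h - 4)*(h + 2)*(h + 3)*(h - 2)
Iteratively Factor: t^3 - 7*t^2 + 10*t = (t - 5)*(t^2 - 2*t) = t*(t - 5)*(t - 2)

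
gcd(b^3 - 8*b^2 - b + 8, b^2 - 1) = b^2 - 1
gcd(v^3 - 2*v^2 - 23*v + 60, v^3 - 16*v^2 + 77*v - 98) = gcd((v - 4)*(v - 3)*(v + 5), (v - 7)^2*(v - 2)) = 1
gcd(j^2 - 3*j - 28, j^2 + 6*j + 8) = j + 4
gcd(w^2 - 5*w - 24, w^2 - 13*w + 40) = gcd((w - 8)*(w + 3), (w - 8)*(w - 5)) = w - 8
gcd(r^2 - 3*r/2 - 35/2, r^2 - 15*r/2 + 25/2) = r - 5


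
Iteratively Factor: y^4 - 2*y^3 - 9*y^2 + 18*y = (y)*(y^3 - 2*y^2 - 9*y + 18) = y*(y - 2)*(y^2 - 9) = y*(y - 2)*(y + 3)*(y - 3)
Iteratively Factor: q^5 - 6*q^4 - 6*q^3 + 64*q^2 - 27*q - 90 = (q - 5)*(q^4 - q^3 - 11*q^2 + 9*q + 18) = (q - 5)*(q + 1)*(q^3 - 2*q^2 - 9*q + 18) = (q - 5)*(q - 2)*(q + 1)*(q^2 - 9) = (q - 5)*(q - 2)*(q + 1)*(q + 3)*(q - 3)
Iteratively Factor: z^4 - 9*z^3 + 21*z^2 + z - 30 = (z + 1)*(z^3 - 10*z^2 + 31*z - 30) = (z - 3)*(z + 1)*(z^2 - 7*z + 10) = (z - 3)*(z - 2)*(z + 1)*(z - 5)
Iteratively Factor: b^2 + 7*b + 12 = (b + 3)*(b + 4)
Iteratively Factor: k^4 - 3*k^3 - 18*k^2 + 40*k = (k)*(k^3 - 3*k^2 - 18*k + 40) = k*(k - 5)*(k^2 + 2*k - 8) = k*(k - 5)*(k + 4)*(k - 2)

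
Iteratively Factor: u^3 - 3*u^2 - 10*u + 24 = (u - 4)*(u^2 + u - 6) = (u - 4)*(u + 3)*(u - 2)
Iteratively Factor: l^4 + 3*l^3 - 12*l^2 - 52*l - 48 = (l + 2)*(l^3 + l^2 - 14*l - 24) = (l + 2)^2*(l^2 - l - 12) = (l + 2)^2*(l + 3)*(l - 4)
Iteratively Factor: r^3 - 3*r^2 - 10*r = (r - 5)*(r^2 + 2*r) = (r - 5)*(r + 2)*(r)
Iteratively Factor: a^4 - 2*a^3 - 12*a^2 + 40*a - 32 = (a + 4)*(a^3 - 6*a^2 + 12*a - 8) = (a - 2)*(a + 4)*(a^2 - 4*a + 4) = (a - 2)^2*(a + 4)*(a - 2)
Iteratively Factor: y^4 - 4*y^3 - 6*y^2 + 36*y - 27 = (y - 3)*(y^3 - y^2 - 9*y + 9) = (y - 3)*(y + 3)*(y^2 - 4*y + 3) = (y - 3)^2*(y + 3)*(y - 1)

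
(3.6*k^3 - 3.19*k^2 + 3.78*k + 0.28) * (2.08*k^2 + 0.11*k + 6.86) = 7.488*k^5 - 6.2392*k^4 + 32.2075*k^3 - 20.8852*k^2 + 25.9616*k + 1.9208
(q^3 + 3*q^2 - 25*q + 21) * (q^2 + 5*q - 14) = q^5 + 8*q^4 - 24*q^3 - 146*q^2 + 455*q - 294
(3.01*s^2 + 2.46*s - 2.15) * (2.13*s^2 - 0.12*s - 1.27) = 6.4113*s^4 + 4.8786*s^3 - 8.6974*s^2 - 2.8662*s + 2.7305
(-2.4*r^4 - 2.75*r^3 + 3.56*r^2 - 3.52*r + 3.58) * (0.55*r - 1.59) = -1.32*r^5 + 2.3035*r^4 + 6.3305*r^3 - 7.5964*r^2 + 7.5658*r - 5.6922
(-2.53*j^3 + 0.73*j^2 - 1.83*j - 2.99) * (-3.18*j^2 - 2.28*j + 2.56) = 8.0454*j^5 + 3.447*j^4 - 2.3218*j^3 + 15.5494*j^2 + 2.1324*j - 7.6544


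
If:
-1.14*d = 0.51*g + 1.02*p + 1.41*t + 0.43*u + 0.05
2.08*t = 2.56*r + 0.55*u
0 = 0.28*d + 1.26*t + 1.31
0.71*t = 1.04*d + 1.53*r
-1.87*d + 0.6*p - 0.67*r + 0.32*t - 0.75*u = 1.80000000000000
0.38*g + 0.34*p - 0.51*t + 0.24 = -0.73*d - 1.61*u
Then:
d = 0.53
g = -5.94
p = 4.01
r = -0.90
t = -1.16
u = -0.20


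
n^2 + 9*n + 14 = (n + 2)*(n + 7)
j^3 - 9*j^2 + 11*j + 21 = (j - 7)*(j - 3)*(j + 1)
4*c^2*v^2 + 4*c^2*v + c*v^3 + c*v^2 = v*(4*c + v)*(c*v + c)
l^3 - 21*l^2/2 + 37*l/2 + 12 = (l - 8)*(l - 3)*(l + 1/2)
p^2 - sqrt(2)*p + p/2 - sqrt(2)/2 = (p + 1/2)*(p - sqrt(2))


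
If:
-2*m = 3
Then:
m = -3/2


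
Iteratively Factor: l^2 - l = (l)*(l - 1)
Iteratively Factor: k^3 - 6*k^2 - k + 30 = (k - 5)*(k^2 - k - 6) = (k - 5)*(k + 2)*(k - 3)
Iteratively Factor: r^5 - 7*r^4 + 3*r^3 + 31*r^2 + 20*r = (r - 5)*(r^4 - 2*r^3 - 7*r^2 - 4*r) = (r - 5)*(r - 4)*(r^3 + 2*r^2 + r) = (r - 5)*(r - 4)*(r + 1)*(r^2 + r) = r*(r - 5)*(r - 4)*(r + 1)*(r + 1)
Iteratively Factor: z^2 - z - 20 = (z - 5)*(z + 4)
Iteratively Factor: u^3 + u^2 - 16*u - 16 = (u + 4)*(u^2 - 3*u - 4) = (u + 1)*(u + 4)*(u - 4)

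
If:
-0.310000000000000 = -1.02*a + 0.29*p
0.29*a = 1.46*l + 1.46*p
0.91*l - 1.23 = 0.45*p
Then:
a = 0.05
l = 0.91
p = -0.90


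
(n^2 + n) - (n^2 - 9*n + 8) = 10*n - 8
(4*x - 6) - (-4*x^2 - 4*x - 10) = 4*x^2 + 8*x + 4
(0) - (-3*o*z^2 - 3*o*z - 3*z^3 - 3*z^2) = 3*o*z^2 + 3*o*z + 3*z^3 + 3*z^2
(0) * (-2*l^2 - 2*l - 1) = 0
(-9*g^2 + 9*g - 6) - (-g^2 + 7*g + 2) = -8*g^2 + 2*g - 8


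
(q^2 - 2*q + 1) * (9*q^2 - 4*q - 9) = 9*q^4 - 22*q^3 + 8*q^2 + 14*q - 9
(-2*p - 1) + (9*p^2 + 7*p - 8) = 9*p^2 + 5*p - 9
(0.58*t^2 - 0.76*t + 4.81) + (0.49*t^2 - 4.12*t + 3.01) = 1.07*t^2 - 4.88*t + 7.82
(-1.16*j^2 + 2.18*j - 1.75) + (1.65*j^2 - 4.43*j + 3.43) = 0.49*j^2 - 2.25*j + 1.68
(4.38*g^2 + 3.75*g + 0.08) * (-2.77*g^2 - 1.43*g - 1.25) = -12.1326*g^4 - 16.6509*g^3 - 11.0591*g^2 - 4.8019*g - 0.1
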